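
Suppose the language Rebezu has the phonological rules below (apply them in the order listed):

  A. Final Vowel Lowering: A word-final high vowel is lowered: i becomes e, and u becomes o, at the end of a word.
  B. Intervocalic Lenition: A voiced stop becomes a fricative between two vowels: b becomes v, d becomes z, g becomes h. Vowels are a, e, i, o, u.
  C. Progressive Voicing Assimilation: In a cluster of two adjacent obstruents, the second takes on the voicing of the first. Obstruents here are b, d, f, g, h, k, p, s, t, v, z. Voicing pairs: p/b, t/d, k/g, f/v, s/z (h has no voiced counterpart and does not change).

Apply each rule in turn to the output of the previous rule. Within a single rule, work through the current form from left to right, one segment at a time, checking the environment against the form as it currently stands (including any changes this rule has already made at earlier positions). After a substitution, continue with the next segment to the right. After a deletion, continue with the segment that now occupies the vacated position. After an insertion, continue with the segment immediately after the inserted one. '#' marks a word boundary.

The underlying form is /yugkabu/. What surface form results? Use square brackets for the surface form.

[yuggavo]

A Final Vowel Lowering: [yugkabu] → [yugkabo]
B Intervocalic Lenition: [yugkabo] → [yugkavo]
C Progressive Voicing Assimilation: [yugkavo] → [yuggavo]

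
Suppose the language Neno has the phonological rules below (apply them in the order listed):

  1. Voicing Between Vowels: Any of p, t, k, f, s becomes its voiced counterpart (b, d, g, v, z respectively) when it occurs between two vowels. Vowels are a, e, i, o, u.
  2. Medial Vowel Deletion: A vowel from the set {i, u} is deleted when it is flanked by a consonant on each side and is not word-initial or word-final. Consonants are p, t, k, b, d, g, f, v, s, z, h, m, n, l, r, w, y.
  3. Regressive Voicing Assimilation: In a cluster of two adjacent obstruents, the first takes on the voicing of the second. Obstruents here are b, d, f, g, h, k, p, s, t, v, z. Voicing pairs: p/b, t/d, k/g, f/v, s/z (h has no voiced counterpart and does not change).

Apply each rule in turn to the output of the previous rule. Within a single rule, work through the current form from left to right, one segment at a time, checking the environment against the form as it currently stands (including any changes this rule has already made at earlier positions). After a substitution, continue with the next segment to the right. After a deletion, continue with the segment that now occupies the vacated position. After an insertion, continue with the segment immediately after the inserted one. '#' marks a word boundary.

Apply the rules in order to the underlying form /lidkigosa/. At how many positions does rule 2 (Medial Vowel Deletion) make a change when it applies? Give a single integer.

2

1 Voicing Between Vowels: [lidkigosa] → [lidkigoza]
2 Medial Vowel Deletion: [lidkigoza] → [ldkgoza]
3 Regressive Voicing Assimilation: [ldkgoza] → [ltggoza]
Rule 2 changed 2 position(s).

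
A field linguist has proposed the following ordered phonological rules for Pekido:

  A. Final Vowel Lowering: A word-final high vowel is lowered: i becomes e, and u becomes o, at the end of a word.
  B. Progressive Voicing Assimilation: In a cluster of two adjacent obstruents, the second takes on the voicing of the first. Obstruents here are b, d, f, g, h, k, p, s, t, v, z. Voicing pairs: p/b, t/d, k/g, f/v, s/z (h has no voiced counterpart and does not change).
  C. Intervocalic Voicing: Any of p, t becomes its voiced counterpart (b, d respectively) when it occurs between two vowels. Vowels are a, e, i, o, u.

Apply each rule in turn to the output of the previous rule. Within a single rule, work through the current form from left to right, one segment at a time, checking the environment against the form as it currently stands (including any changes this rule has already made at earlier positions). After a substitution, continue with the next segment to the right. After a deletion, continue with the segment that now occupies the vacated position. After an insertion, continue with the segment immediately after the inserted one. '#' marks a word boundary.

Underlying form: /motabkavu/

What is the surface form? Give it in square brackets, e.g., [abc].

[modabgavo]

A Final Vowel Lowering: [motabkavu] → [motabkavo]
B Progressive Voicing Assimilation: [motabkavo] → [motabgavo]
C Intervocalic Voicing: [motabgavo] → [modabgavo]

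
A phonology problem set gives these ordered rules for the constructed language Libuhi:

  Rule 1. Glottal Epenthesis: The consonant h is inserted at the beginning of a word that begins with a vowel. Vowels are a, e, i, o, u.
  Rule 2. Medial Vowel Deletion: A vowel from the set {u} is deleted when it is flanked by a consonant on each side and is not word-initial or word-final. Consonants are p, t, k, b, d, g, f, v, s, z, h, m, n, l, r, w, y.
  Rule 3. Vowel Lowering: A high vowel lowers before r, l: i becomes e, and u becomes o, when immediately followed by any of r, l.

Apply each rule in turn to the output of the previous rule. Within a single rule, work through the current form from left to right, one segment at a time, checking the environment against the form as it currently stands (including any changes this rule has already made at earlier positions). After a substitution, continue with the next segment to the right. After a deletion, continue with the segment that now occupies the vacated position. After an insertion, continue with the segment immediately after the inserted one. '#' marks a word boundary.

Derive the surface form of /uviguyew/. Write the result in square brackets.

[hvigyew]

Rule 1 Glottal Epenthesis: [uviguyew] → [huviguyew]
Rule 2 Medial Vowel Deletion: [huviguyew] → [hvigyew]
Rule 3 Vowel Lowering: no change — [hvigyew]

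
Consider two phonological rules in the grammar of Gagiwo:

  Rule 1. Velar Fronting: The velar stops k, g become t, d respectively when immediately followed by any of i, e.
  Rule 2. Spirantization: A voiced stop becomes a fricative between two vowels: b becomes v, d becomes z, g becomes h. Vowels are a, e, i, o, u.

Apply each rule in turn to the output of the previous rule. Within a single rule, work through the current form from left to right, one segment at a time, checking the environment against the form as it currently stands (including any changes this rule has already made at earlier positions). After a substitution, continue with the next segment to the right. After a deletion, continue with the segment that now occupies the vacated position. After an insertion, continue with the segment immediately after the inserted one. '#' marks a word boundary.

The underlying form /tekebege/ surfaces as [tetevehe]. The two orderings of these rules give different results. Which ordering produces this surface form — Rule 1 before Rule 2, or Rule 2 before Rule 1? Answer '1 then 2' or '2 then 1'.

2 then 1

Order 1 then 2:
  1 Velar Fronting: [tekebege] → [tetebede]
  2 Spirantization: [tetebede] → [teteveze]
  result: [teteveze]
Order 2 then 1:
  2 Spirantization: [tekebege] → [tekevehe]
  1 Velar Fronting: [tekevehe] → [tetevehe]
  result: [tetevehe]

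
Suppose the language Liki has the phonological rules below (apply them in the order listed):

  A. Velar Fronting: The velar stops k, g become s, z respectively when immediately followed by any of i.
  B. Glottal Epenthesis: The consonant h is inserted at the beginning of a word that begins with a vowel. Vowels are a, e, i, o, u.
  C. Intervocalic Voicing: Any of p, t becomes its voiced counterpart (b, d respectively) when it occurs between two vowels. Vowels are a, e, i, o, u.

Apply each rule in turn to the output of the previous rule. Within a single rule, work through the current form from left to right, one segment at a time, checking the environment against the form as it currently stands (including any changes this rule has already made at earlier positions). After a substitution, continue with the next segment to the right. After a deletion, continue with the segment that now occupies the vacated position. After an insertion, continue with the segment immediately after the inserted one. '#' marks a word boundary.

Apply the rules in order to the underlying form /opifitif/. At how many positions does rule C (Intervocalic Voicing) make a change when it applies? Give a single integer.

2

A Velar Fronting: no change — [opifitif]
B Glottal Epenthesis: [opifitif] → [hopifitif]
C Intervocalic Voicing: [hopifitif] → [hobifidif]
Rule C changed 2 position(s).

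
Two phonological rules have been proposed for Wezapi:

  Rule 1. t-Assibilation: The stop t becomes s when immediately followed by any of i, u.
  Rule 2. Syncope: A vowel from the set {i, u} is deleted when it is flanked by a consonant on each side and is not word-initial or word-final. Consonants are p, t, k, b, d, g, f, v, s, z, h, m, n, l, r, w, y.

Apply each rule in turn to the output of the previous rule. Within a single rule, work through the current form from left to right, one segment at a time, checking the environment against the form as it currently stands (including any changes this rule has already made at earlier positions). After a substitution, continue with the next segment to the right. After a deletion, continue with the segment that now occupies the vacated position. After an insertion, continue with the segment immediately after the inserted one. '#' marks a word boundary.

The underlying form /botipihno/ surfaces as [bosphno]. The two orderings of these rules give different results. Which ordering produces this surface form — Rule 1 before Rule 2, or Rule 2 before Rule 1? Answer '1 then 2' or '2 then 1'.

1 then 2

Order 1 then 2:
  1 t-Assibilation: [botipihno] → [bosipihno]
  2 Syncope: [bosipihno] → [bosphno]
  result: [bosphno]
Order 2 then 1:
  2 Syncope: [botipihno] → [botphno]
  1 t-Assibilation: no change — [botphno]
  result: [botphno]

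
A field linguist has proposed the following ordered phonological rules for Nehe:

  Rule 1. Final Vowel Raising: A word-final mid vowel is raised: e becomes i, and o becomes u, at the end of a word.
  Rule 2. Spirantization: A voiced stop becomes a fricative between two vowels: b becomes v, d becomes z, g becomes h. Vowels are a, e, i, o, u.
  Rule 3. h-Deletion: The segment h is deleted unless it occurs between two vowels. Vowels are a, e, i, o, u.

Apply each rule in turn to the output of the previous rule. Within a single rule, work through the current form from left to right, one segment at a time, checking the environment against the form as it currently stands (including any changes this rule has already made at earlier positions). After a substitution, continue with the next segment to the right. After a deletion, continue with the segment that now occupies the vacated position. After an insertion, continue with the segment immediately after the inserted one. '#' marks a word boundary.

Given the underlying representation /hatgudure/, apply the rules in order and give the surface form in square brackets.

[atguzuri]

Rule 1 Final Vowel Raising: [hatgudure] → [hatguduri]
Rule 2 Spirantization: [hatguduri] → [hatguzuri]
Rule 3 h-Deletion: [hatguzuri] → [atguzuri]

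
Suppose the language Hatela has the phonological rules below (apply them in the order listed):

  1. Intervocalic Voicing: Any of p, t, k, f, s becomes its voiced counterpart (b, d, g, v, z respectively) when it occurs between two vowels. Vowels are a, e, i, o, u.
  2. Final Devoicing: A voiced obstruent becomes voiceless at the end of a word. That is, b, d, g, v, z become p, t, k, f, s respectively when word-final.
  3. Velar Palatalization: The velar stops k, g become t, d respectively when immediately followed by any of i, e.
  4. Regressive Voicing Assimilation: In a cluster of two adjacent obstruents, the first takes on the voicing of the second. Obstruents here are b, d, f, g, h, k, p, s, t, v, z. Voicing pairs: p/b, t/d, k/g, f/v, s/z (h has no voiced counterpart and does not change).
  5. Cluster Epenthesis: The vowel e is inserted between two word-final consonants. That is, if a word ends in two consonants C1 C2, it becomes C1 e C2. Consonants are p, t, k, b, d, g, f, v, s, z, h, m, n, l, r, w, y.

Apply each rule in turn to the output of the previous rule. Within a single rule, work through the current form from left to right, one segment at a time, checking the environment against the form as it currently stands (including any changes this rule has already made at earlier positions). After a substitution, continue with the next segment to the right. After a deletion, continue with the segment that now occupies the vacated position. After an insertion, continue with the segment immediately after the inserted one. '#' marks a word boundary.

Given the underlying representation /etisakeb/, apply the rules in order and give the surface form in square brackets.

[edizadep]

1 Intervocalic Voicing: [etisakeb] → [edizageb]
2 Final Devoicing: [edizageb] → [edizagep]
3 Velar Palatalization: [edizagep] → [edizadep]
4 Regressive Voicing Assimilation: no change — [edizadep]
5 Cluster Epenthesis: no change — [edizadep]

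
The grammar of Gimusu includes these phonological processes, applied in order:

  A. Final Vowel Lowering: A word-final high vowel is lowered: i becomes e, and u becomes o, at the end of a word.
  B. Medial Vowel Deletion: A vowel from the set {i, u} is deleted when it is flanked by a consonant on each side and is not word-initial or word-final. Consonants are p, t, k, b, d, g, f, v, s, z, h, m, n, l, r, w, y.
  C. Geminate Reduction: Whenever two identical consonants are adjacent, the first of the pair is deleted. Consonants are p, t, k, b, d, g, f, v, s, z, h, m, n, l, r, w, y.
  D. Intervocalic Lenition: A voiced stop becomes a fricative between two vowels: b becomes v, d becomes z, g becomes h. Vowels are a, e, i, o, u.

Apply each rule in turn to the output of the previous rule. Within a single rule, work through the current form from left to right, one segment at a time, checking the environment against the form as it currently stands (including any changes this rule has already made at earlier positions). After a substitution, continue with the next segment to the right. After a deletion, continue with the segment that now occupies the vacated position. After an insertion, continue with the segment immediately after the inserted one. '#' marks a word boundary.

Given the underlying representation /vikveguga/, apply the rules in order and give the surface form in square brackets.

A Final Vowel Lowering: no change — [vikveguga]
B Medial Vowel Deletion: [vikveguga] → [vkvegga]
C Geminate Reduction: [vkvegga] → [vkvega]
D Intervocalic Lenition: [vkvega] → [vkveha]

[vkveha]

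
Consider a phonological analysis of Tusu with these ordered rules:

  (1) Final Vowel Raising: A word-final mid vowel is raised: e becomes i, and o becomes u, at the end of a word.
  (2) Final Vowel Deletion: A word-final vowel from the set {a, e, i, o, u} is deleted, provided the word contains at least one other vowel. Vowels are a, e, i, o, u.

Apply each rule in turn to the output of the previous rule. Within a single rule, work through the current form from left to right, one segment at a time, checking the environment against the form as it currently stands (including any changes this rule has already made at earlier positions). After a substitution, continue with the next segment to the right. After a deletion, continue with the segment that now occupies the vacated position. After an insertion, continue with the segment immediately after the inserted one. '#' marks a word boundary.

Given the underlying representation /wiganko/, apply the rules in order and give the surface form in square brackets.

(1) Final Vowel Raising: [wiganko] → [wiganku]
(2) Final Vowel Deletion: [wiganku] → [wigank]

[wigank]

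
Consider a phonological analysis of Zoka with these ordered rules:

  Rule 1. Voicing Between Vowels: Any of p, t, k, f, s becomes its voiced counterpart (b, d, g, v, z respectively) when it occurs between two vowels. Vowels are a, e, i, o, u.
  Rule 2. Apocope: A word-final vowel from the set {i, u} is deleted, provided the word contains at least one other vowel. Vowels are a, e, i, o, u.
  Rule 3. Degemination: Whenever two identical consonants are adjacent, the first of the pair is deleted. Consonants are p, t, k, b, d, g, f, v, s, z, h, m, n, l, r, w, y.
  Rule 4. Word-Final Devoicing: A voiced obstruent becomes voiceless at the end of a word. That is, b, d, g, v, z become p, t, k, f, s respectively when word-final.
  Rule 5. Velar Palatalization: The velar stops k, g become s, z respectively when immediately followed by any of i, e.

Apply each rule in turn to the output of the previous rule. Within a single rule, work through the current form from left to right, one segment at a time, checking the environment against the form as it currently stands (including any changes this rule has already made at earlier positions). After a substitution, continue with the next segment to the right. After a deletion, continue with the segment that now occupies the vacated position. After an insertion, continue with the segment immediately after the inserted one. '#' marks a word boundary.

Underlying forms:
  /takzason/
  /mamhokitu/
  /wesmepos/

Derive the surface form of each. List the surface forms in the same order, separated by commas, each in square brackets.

[takzazon], [mamhozit], [wesmebos]

/takzason/:
  Rule 1 Voicing Between Vowels: [takzason] → [takzazon]
  Rule 2 Apocope: no change — [takzazon]
  Rule 3 Degemination: no change — [takzazon]
  Rule 4 Word-Final Devoicing: no change — [takzazon]
  Rule 5 Velar Palatalization: no change — [takzazon]
/mamhokitu/:
  Rule 1 Voicing Between Vowels: [mamhokitu] → [mamhogidu]
  Rule 2 Apocope: [mamhogidu] → [mamhogid]
  Rule 3 Degemination: no change — [mamhogid]
  Rule 4 Word-Final Devoicing: [mamhogid] → [mamhogit]
  Rule 5 Velar Palatalization: [mamhogit] → [mamhozit]
/wesmepos/:
  Rule 1 Voicing Between Vowels: [wesmepos] → [wesmebos]
  Rule 2 Apocope: no change — [wesmebos]
  Rule 3 Degemination: no change — [wesmebos]
  Rule 4 Word-Final Devoicing: no change — [wesmebos]
  Rule 5 Velar Palatalization: no change — [wesmebos]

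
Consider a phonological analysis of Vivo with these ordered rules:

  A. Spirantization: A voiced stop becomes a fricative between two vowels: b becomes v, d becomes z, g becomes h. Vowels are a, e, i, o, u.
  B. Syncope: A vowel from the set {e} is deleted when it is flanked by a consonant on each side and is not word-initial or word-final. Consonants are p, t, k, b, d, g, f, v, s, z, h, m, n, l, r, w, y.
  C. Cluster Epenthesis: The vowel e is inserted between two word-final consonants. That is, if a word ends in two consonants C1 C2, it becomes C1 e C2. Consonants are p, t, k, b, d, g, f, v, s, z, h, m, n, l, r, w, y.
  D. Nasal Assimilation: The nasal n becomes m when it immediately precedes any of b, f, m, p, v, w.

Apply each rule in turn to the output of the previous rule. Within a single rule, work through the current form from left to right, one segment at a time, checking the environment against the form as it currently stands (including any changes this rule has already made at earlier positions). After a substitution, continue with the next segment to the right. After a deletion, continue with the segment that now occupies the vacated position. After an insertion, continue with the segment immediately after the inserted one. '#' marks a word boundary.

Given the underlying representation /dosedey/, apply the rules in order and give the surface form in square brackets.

[doszey]

A Spirantization: [dosedey] → [dosezey]
B Syncope: [dosezey] → [doszy]
C Cluster Epenthesis: [doszy] → [doszey]
D Nasal Assimilation: no change — [doszey]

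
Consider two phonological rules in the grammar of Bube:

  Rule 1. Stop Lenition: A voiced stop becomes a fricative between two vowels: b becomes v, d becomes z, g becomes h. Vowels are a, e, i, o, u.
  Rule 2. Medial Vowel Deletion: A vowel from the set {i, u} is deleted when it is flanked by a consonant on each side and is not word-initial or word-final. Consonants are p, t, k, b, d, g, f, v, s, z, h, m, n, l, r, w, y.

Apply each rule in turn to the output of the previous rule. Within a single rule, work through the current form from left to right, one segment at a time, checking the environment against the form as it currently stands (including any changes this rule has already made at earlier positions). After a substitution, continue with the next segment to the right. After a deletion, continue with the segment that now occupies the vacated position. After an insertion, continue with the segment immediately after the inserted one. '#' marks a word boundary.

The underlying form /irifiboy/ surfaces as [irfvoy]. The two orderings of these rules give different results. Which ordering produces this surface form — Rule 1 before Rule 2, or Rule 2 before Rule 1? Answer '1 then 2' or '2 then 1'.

Order 1 then 2:
  1 Stop Lenition: [irifiboy] → [irifivoy]
  2 Medial Vowel Deletion: [irifivoy] → [irfvoy]
  result: [irfvoy]
Order 2 then 1:
  2 Medial Vowel Deletion: [irifiboy] → [irfboy]
  1 Stop Lenition: no change — [irfboy]
  result: [irfboy]

1 then 2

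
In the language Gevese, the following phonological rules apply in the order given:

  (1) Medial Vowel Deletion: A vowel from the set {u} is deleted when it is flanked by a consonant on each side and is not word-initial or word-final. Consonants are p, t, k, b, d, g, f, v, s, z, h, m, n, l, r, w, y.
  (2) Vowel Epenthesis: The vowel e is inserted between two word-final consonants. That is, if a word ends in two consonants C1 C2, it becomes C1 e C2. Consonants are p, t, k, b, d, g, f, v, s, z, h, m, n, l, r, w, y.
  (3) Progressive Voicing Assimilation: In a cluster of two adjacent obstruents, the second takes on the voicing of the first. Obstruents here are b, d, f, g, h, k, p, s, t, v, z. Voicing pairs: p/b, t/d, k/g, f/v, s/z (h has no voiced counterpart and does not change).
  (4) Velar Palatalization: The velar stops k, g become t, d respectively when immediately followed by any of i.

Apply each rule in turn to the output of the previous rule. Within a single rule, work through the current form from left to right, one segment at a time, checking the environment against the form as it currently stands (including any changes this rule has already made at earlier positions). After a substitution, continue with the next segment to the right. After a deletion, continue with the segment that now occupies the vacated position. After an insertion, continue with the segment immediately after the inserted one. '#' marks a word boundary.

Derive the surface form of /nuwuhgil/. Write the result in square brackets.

(1) Medial Vowel Deletion: [nuwuhgil] → [nwhgil]
(2) Vowel Epenthesis: no change — [nwhgil]
(3) Progressive Voicing Assimilation: [nwhgil] → [nwhkil]
(4) Velar Palatalization: [nwhkil] → [nwhtil]

[nwhtil]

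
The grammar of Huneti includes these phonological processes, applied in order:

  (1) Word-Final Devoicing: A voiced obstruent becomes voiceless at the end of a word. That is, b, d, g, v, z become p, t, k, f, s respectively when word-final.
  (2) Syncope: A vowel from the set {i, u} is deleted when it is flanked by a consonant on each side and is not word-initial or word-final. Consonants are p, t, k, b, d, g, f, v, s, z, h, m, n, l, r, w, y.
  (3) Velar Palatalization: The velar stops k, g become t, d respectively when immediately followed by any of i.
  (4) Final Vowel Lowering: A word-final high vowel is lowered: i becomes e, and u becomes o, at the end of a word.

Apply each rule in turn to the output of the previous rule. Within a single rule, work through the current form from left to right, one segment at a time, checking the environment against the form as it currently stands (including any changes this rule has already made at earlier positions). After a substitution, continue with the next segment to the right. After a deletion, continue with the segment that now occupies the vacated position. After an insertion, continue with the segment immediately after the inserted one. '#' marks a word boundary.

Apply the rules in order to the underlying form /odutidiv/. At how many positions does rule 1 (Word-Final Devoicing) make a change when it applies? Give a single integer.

1

(1) Word-Final Devoicing: [odutidiv] → [odutidif]
(2) Syncope: [odutidif] → [odtdf]
(3) Velar Palatalization: no change — [odtdf]
(4) Final Vowel Lowering: no change — [odtdf]
Rule 1 changed 1 position(s).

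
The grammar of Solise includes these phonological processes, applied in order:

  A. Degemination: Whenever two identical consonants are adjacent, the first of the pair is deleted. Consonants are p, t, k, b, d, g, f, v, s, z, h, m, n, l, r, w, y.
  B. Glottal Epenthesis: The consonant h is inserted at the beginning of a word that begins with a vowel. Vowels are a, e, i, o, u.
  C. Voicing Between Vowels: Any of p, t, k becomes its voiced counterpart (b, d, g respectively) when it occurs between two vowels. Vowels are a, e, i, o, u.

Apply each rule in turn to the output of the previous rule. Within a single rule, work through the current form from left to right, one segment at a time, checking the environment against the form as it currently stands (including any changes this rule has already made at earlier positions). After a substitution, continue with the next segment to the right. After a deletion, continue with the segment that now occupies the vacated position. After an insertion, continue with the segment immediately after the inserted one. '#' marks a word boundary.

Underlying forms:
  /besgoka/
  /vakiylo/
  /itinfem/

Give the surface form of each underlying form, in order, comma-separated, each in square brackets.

[besgoga], [vagiylo], [hidinfem]

/besgoka/:
  A Degemination: no change — [besgoka]
  B Glottal Epenthesis: no change — [besgoka]
  C Voicing Between Vowels: [besgoka] → [besgoga]
/vakiylo/:
  A Degemination: no change — [vakiylo]
  B Glottal Epenthesis: no change — [vakiylo]
  C Voicing Between Vowels: [vakiylo] → [vagiylo]
/itinfem/:
  A Degemination: no change — [itinfem]
  B Glottal Epenthesis: [itinfem] → [hitinfem]
  C Voicing Between Vowels: [hitinfem] → [hidinfem]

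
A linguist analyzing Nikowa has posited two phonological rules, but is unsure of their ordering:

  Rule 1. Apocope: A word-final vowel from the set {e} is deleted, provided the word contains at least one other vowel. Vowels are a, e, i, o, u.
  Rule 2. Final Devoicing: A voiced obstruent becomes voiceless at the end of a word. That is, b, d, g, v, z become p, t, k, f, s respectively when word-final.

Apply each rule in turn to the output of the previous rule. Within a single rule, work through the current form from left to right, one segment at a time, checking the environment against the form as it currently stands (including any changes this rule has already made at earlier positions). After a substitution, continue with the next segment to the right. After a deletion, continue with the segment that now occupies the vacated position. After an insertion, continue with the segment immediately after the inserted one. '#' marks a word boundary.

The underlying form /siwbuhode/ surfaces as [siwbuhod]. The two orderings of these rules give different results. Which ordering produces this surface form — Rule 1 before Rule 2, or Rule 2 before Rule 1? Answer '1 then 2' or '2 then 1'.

2 then 1

Order 1 then 2:
  1 Apocope: [siwbuhode] → [siwbuhod]
  2 Final Devoicing: [siwbuhod] → [siwbuhot]
  result: [siwbuhot]
Order 2 then 1:
  2 Final Devoicing: no change — [siwbuhode]
  1 Apocope: [siwbuhode] → [siwbuhod]
  result: [siwbuhod]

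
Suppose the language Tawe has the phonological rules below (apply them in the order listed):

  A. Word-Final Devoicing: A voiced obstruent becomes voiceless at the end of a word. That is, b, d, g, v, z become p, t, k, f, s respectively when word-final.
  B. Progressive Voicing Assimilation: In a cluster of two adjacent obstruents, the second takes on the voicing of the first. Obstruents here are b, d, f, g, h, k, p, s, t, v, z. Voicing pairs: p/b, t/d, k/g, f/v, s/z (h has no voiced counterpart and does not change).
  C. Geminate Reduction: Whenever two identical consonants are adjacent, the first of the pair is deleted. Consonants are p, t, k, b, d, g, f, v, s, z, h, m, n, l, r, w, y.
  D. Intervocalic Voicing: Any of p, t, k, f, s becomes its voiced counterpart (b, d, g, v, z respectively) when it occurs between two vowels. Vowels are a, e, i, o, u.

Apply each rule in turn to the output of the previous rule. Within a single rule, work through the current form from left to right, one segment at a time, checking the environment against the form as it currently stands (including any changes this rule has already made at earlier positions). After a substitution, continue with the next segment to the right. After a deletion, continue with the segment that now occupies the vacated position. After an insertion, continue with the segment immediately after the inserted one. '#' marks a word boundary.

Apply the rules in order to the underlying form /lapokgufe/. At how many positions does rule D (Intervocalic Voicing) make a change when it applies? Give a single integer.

A Word-Final Devoicing: no change — [lapokgufe]
B Progressive Voicing Assimilation: [lapokgufe] → [lapokkufe]
C Geminate Reduction: [lapokkufe] → [lapokufe]
D Intervocalic Voicing: [lapokufe] → [laboguve]
Rule D changed 3 position(s).

3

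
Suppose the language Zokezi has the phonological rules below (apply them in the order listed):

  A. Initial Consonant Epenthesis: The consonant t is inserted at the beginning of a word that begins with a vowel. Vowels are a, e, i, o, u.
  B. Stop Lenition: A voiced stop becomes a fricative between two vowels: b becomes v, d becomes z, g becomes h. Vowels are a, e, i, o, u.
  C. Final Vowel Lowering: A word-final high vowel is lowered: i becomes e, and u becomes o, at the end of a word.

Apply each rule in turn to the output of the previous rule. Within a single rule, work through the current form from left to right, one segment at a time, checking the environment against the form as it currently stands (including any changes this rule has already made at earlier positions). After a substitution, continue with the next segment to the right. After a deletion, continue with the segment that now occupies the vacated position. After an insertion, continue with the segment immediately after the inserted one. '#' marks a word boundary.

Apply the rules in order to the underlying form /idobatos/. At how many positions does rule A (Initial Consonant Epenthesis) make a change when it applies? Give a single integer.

A Initial Consonant Epenthesis: [idobatos] → [tidobatos]
B Stop Lenition: [tidobatos] → [tizovatos]
C Final Vowel Lowering: no change — [tizovatos]
Rule A changed 1 position(s).

1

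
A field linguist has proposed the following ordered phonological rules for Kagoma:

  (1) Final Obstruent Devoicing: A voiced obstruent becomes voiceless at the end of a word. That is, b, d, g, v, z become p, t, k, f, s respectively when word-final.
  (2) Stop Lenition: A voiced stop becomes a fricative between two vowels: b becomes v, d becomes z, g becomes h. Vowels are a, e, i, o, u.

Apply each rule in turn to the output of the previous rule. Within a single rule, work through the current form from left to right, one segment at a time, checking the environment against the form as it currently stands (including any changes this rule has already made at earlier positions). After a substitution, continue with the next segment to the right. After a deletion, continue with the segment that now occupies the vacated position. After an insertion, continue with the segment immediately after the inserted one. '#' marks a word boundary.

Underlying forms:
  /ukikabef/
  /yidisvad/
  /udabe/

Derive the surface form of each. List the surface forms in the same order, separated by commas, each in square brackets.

/ukikabef/:
  (1) Final Obstruent Devoicing: no change — [ukikabef]
  (2) Stop Lenition: [ukikabef] → [ukikavef]
/yidisvad/:
  (1) Final Obstruent Devoicing: [yidisvad] → [yidisvat]
  (2) Stop Lenition: [yidisvat] → [yizisvat]
/udabe/:
  (1) Final Obstruent Devoicing: no change — [udabe]
  (2) Stop Lenition: [udabe] → [uzave]

[ukikavef], [yizisvat], [uzave]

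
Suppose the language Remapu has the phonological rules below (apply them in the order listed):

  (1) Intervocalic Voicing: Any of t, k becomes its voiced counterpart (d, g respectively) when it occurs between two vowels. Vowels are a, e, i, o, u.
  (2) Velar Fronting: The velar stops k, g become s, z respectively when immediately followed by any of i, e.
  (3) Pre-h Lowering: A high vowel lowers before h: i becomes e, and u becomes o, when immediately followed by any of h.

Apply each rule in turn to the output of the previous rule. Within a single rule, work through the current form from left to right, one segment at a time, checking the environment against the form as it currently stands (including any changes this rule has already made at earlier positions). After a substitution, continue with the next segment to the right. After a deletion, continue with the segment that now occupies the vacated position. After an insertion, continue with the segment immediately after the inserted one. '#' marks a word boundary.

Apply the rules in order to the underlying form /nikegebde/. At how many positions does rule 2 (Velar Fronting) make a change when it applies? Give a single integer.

2

(1) Intervocalic Voicing: [nikegebde] → [nigegebde]
(2) Velar Fronting: [nigegebde] → [nizezebde]
(3) Pre-h Lowering: no change — [nizezebde]
Rule 2 changed 2 position(s).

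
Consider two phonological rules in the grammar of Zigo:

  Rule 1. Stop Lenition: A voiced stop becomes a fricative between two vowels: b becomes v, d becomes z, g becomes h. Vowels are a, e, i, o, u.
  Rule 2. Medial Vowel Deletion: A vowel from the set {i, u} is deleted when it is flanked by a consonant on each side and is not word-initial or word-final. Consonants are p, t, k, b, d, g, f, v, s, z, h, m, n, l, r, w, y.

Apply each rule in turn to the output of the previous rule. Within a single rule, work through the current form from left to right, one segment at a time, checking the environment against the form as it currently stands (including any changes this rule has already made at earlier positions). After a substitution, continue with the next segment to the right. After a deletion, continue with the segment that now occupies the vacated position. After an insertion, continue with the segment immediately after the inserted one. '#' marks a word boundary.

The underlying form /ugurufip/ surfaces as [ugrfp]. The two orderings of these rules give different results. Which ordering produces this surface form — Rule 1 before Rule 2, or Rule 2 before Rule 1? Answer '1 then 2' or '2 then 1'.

2 then 1

Order 1 then 2:
  1 Stop Lenition: [ugurufip] → [uhurufip]
  2 Medial Vowel Deletion: [uhurufip] → [uhrfp]
  result: [uhrfp]
Order 2 then 1:
  2 Medial Vowel Deletion: [ugurufip] → [ugrfp]
  1 Stop Lenition: no change — [ugrfp]
  result: [ugrfp]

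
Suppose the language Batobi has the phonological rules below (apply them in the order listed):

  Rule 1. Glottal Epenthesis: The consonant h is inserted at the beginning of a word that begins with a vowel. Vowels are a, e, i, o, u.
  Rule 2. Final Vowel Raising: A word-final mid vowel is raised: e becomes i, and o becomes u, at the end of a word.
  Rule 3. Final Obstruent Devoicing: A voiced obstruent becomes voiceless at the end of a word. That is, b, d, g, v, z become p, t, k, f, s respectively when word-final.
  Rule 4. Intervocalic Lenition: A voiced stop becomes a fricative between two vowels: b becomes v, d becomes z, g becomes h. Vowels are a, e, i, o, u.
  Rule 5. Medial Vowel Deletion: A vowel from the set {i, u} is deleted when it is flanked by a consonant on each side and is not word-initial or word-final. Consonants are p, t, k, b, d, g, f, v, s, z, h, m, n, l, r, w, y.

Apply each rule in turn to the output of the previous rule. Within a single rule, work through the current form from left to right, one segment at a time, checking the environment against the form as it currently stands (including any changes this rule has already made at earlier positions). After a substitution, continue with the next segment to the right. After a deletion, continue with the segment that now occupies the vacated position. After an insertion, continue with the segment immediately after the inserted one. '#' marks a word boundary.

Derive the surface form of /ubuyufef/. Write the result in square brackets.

[hvyfef]

Rule 1 Glottal Epenthesis: [ubuyufef] → [hubuyufef]
Rule 2 Final Vowel Raising: no change — [hubuyufef]
Rule 3 Final Obstruent Devoicing: no change — [hubuyufef]
Rule 4 Intervocalic Lenition: [hubuyufef] → [huvuyufef]
Rule 5 Medial Vowel Deletion: [huvuyufef] → [hvyfef]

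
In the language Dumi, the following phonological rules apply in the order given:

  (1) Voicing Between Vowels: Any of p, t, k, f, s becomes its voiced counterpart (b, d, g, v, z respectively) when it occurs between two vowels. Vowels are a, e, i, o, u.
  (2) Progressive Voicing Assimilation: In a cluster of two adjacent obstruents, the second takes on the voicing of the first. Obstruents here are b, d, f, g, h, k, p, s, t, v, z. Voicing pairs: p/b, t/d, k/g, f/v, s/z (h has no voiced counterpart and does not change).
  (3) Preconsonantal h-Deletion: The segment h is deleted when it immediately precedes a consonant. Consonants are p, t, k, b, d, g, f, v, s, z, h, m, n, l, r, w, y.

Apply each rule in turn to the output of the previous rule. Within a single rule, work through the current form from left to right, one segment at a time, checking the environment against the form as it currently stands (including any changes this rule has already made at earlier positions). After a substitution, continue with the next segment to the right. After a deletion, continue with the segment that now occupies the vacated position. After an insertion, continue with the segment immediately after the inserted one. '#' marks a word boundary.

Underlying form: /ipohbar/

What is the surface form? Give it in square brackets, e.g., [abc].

[ibopar]

(1) Voicing Between Vowels: [ipohbar] → [ibohbar]
(2) Progressive Voicing Assimilation: [ibohbar] → [ibohpar]
(3) Preconsonantal h-Deletion: [ibohpar] → [ibopar]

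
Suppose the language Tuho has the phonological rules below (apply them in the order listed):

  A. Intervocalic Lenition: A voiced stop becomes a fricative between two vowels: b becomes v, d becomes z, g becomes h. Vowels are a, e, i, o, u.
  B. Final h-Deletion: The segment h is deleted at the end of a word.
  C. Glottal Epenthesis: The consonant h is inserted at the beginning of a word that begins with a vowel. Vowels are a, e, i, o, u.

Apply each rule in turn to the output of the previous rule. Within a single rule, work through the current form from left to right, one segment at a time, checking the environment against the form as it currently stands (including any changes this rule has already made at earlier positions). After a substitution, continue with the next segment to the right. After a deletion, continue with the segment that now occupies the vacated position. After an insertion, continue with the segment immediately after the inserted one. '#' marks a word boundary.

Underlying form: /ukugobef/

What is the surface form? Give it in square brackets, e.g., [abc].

A Intervocalic Lenition: [ukugobef] → [ukuhovef]
B Final h-Deletion: no change — [ukuhovef]
C Glottal Epenthesis: [ukuhovef] → [hukuhovef]

[hukuhovef]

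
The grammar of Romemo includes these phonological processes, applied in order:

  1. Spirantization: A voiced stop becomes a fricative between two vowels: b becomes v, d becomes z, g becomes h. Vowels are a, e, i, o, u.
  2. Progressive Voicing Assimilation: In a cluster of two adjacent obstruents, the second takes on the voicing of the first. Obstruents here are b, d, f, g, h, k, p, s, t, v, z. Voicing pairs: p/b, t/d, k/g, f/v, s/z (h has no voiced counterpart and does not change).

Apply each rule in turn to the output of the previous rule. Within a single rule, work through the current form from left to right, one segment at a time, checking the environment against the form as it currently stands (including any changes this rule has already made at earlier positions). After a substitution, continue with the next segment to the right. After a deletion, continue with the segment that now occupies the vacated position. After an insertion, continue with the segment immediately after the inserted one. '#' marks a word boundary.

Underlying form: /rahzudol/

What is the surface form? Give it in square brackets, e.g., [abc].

[rahsuzol]

1 Spirantization: [rahzudol] → [rahzuzol]
2 Progressive Voicing Assimilation: [rahzuzol] → [rahsuzol]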